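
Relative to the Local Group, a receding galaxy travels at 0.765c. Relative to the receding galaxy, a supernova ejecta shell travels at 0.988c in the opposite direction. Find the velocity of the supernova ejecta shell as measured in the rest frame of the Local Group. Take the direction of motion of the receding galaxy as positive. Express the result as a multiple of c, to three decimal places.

With v = 0.765 and u' = -0.988 (in units of c),
u = (u' + v)/(1 + u'v/c²):
u = (-0.988 + 0.765) / (1 + (-0.988)·0.765) = -0.2230/0.2442 = -0.9133

-0.913c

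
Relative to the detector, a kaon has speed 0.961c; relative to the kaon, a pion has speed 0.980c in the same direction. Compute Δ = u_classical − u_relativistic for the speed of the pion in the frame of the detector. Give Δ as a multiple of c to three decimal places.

Δ = 0.941c

Galilean: u_cl = 0.980 + 0.961 = 1.9410.
Relativistic: u_rel = (0.980 + 0.961) / (1 + 0.980·0.961) = 1.9410/1.9418 = 0.9996.
Δ = 1.9410 − 0.9996 = 0.9414.
(The classical prediction exceeds c; the relativistic result does not.)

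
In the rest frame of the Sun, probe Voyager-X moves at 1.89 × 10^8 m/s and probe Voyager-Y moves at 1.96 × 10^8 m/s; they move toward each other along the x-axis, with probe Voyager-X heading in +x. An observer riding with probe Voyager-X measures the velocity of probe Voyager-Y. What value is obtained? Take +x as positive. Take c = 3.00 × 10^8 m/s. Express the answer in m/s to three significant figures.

-2.73 × 10^8 m/s

β_A = 0.630, β_B = -0.653 (dividing each by c = 3.00 × 10^8 m/s).
Transform to A's frame with the inverse velocity-addition law: u' = (u − v)/(1 − uv/c²), taking u = β_B and v = β_A.
u' = (-0.653 − 0.630) / (1 − (0.630)(-0.653)) = -1.2833/1.4116 = -0.9091.
u' = -0.9091 × 3.00 × 10^8 m/s.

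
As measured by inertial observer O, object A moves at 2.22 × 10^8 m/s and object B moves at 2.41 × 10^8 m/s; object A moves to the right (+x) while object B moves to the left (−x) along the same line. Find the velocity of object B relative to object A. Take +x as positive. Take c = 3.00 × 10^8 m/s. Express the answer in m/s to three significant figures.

β_A = 0.740, β_B = -0.803 (dividing each by c = 3.00 × 10^8 m/s).
Transform to A's frame with the inverse velocity-addition law: u' = (u − v)/(1 − uv/c²), taking u = β_B and v = β_A.
u' = (-0.803 − 0.740) / (1 − (0.740)(-0.803)) = -1.5433/1.5945 = -0.9679.
u' = -0.9679 × 3.00 × 10^8 m/s.

-2.90 × 10^8 m/s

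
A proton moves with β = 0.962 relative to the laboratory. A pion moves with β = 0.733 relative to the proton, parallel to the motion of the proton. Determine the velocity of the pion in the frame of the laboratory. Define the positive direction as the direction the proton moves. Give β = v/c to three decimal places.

β = 0.994

With v = 0.962 and u' = 0.733 (in units of c),
u = (u' + v)/(1 + u'v/c²):
u = (0.733 + 0.962) / (1 + 0.733·0.962) = 1.6950/1.7051 = 0.9940
(Galilean addition would give +1.695c, exceeding c.)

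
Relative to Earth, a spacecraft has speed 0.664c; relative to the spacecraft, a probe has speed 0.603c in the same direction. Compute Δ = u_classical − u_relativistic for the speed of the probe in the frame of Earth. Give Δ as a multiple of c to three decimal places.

Δ = 0.362c

Galilean: u_cl = 0.603 + 0.664 = 1.2670.
Relativistic: u_rel = (0.603 + 0.664) / (1 + 0.603·0.664) = 1.2670/1.4004 = 0.9047.
Δ = 1.2670 − 0.9047 = 0.3623.
(The classical prediction exceeds c; the relativistic result does not.)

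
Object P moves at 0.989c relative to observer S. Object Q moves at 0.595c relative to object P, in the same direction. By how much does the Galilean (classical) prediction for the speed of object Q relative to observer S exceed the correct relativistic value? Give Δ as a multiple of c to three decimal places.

Galilean: u_cl = 0.595 + 0.989 = 1.5840.
Relativistic: u_rel = (0.595 + 0.989) / (1 + 0.595·0.989) = 1.5840/1.5885 = 0.9972.
Δ = 1.5840 − 0.9972 = 0.5868.
(The classical prediction exceeds c; the relativistic result does not.)

Δ = 0.587c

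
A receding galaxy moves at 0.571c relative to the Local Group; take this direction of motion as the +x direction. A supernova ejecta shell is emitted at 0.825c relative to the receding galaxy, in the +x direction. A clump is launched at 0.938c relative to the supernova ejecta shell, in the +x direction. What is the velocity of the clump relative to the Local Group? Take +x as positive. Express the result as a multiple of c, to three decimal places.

Apply u = (u' + v)/(1 + u'v/c²) successively, working outward toward the Local Group.
Start: velocity of the receding galaxy relative to the Local Group = 0.5710c.
Compose with the supernova ejecta shell (u' = 0.825 in the receding galaxy frame): u_1 = (0.825 + 0.571) / (1 + 0.825·0.571) = 1.3960/1.4711 = 0.9490.
Compose with the clump (u' = 0.938 in the supernova ejecta shell frame): u_2 = (0.938 + 0.949) / (1 + 0.938·0.949) = 1.8870/1.8901 = 0.9983.

0.998c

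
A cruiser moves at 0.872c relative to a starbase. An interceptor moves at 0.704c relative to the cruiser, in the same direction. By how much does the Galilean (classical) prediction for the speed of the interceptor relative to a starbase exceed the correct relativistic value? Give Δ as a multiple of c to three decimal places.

Galilean: u_cl = 0.704 + 0.872 = 1.5760.
Relativistic: u_rel = (0.704 + 0.872) / (1 + 0.704·0.872) = 1.5760/1.6139 = 0.9765.
Δ = 1.5760 − 0.9765 = 0.5995.
(The classical prediction exceeds c; the relativistic result does not.)

Δ = 0.599c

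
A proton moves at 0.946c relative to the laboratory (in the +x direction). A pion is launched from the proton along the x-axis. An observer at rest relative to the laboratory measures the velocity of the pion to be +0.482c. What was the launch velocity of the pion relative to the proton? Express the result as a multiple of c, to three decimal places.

Invert the composition law: u' = (u − v)/(1 − uv/c²).
u' = (0.482 − 0.946) / (1 − (0.482)(0.946)) = -0.4640/0.5440 = -0.8529.

-0.853c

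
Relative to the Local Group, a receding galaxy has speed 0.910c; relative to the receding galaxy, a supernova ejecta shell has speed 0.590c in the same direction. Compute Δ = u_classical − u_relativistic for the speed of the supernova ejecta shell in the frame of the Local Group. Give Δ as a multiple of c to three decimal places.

Galilean: u_cl = 0.590 + 0.910 = 1.5000.
Relativistic: u_rel = (0.590 + 0.910) / (1 + 0.590·0.910) = 1.5000/1.5369 = 0.9760.
Δ = 1.5000 − 0.9760 = 0.5240.
(The classical prediction exceeds c; the relativistic result does not.)

Δ = 0.524c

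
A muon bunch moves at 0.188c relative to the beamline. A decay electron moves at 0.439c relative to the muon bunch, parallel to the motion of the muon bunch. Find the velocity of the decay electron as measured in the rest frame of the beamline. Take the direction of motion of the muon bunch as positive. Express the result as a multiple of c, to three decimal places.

0.579c

With v = 0.188 and u' = 0.439 (in units of c),
u = (u' + v)/(1 + u'v/c²):
u = (0.439 + 0.188) / (1 + 0.439·0.188) = 0.6270/1.0825 = 0.5792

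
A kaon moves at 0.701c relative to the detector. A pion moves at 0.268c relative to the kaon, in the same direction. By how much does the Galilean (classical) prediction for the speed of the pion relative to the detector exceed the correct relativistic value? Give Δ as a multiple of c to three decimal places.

Galilean: u_cl = 0.268 + 0.701 = 0.9690.
Relativistic: u_rel = (0.268 + 0.701) / (1 + 0.268·0.701) = 0.9690/1.1879 = 0.8157.
Δ = 0.9690 − 0.8157 = 0.1533.

Δ = 0.153c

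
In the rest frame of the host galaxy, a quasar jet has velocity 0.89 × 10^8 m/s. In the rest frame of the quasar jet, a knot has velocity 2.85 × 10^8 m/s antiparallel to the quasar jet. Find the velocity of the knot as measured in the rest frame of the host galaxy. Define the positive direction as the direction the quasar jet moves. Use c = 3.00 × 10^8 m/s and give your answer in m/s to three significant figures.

-2.73 × 10^8 m/s

In units of c (dividing by 3.00 × 10^8 m/s): v = 0.297, u' = -0.950.
u = (u' + v)/(1 + u'v/c²):
u = (-0.950 + 0.297) / (1 + (-0.950)·0.297) = -0.6533/0.7182 = -0.9097
Converting back: u = -0.9097 × 3.00 × 10^8 m/s.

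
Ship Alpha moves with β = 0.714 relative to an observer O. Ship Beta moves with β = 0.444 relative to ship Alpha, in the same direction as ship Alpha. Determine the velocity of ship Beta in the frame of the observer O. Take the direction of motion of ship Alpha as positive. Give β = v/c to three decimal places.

With v = 0.714 and u' = 0.444 (in units of c),
u = (u' + v)/(1 + u'v/c²):
u = (0.444 + 0.714) / (1 + 0.444·0.714) = 1.1580/1.3170 = 0.8793

β = 0.879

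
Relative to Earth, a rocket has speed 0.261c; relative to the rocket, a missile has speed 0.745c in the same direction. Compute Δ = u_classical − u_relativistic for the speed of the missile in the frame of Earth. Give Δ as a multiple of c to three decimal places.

Galilean: u_cl = 0.745 + 0.261 = 1.0060.
Relativistic: u_rel = (0.745 + 0.261) / (1 + 0.745·0.261) = 1.0060/1.1944 = 0.8422.
Δ = 1.0060 − 0.8422 = 0.1638.
(The classical prediction exceeds c; the relativistic result does not.)

Δ = 0.164c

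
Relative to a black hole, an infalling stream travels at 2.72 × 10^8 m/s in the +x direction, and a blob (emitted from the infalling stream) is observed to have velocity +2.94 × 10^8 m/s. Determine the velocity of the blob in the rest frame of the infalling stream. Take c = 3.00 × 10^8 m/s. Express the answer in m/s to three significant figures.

v = 0.907c, u = 0.980c.
Invert the composition law: u' = (u − v)/(1 − uv/c²).
u' = (0.980 − 0.907) / (1 − (0.980)(0.907)) = 0.0733/0.1115 = 0.6579.
u' = 0.6579 × 3.00 × 10^8 m/s.

+1.97 × 10^8 m/s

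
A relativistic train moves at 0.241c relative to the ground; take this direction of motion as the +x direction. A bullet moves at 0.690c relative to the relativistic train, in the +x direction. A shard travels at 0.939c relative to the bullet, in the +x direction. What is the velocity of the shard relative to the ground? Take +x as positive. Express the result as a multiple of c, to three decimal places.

Apply u = (u' + v)/(1 + u'v/c²) successively, working outward toward the ground.
Start: velocity of the relativistic train relative to the ground = 0.2410c.
Compose with the bullet (u' = 0.690 in the relativistic train frame): u_1 = (0.690 + 0.241) / (1 + 0.690·0.241) = 0.9310/1.1663 = 0.7983.
Compose with the shard (u' = 0.939 in the bullet frame): u_2 = (0.939 + 0.798) / (1 + 0.939·0.798) = 1.7373/1.7496 = 0.9930.

0.993c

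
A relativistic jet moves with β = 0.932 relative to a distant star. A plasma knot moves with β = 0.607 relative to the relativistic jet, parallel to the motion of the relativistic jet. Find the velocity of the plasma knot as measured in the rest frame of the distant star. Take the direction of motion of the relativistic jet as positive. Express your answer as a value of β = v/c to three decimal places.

With v = 0.932 and u' = 0.607 (in units of c),
u = (u' + v)/(1 + u'v/c²):
u = (0.607 + 0.932) / (1 + 0.607·0.932) = 1.5390/1.5657 = 0.9829
(Galilean addition would give +1.539c, exceeding c.)

β = 0.983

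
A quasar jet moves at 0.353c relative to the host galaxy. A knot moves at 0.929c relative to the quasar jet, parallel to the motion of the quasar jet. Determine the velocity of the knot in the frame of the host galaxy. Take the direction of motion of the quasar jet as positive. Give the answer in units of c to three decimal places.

0.965c

With v = 0.353 and u' = 0.929 (in units of c),
u = (u' + v)/(1 + u'v/c²):
u = (0.929 + 0.353) / (1 + 0.929·0.353) = 1.2820/1.3279 = 0.9654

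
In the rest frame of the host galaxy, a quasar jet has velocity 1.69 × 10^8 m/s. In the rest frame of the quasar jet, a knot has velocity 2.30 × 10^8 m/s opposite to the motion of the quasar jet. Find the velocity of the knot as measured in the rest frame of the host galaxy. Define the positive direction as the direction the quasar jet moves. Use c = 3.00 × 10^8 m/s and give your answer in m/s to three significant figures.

In units of c (dividing by 3.00 × 10^8 m/s): v = 0.563, u' = -0.767.
u = (u' + v)/(1 + u'v/c²):
u = (-0.767 + 0.563) / (1 + (-0.767)·0.563) = -0.2033/0.5681 = -0.3579
(Galilean addition would give -0.203c.)
Converting back: u = -0.3579 × 3.00 × 10^8 m/s.

-1.07 × 10^8 m/s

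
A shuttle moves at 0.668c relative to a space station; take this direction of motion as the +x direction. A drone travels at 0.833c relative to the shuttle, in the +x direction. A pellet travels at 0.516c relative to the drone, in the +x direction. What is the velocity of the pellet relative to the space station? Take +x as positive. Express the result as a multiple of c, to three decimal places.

Apply u = (u' + v)/(1 + u'v/c²) successively, working outward toward the space station.
Start: velocity of the shuttle relative to the space station = 0.6680c.
Compose with the drone (u' = 0.833 in the shuttle frame): u_1 = (0.833 + 0.668) / (1 + 0.833·0.668) = 1.5010/1.5564 = 0.9644.
Compose with the pellet (u' = 0.516 in the drone frame): u_2 = (0.516 + 0.964) / (1 + 0.516·0.964) = 1.4804/1.4976 = 0.9885.

0.988c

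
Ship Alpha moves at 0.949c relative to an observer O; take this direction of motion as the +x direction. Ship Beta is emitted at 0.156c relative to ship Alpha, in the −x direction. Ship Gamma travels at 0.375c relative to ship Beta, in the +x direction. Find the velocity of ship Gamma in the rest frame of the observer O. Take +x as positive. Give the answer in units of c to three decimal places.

Apply u = (u' + v)/(1 + u'v/c²) successively, working outward toward the observer O.
Start: velocity of ship Alpha relative to the observer O = 0.9490c.
Compose with ship Beta (u' = -0.156 in ship Alpha frame): u_1 = (-0.156 + 0.949) / (1 + (-0.156)·0.949) = 0.7930/0.8520 = 0.9308.
Compose with ship Gamma (u' = 0.375 in ship Beta frame): u_2 = (0.375 + 0.931) / (1 + 0.375·0.931) = 1.3058/1.3490 = 0.9679.

+0.968c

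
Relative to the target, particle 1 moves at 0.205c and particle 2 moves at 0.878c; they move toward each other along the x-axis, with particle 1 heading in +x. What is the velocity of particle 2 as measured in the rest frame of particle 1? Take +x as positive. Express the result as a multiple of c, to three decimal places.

-0.918c

β_A = 0.205, β_B = -0.878.
Transform to A's frame with the inverse velocity-addition law: u' = (u − v)/(1 − uv/c²), taking u = β_B and v = β_A.
u' = (-0.878 − 0.205) / (1 − (0.205)(-0.878)) = -1.0830/1.1800 = -0.9178.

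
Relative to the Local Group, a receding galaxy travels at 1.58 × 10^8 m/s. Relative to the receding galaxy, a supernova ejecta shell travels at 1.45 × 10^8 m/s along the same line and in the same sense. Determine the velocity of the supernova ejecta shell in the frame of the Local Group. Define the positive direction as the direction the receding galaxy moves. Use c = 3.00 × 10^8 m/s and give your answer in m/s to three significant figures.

In units of c (dividing by 3.00 × 10^8 m/s): v = 0.527, u' = 0.483.
u = (u' + v)/(1 + u'v/c²):
u = (0.483 + 0.527) / (1 + 0.483·0.527) = 1.0100/1.2546 = 0.8051
Converting back: u = 0.8051 × 3.00 × 10^8 m/s.

2.42 × 10^8 m/s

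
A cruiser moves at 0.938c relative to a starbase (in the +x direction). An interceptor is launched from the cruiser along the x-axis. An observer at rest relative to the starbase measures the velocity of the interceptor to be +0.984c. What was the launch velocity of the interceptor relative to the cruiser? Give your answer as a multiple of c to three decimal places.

+0.597c

Invert the composition law: u' = (u − v)/(1 − uv/c²).
u' = (0.984 − 0.938) / (1 − (0.984)(0.938)) = 0.0460/0.0770 = 0.5973.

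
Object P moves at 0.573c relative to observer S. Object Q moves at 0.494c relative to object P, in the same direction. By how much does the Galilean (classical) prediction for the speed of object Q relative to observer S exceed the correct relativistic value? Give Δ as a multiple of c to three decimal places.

Δ = 0.235c

Galilean: u_cl = 0.494 + 0.573 = 1.0670.
Relativistic: u_rel = (0.494 + 0.573) / (1 + 0.494·0.573) = 1.0670/1.2831 = 0.8316.
Δ = 1.0670 − 0.8316 = 0.2354.
(The classical prediction exceeds c; the relativistic result does not.)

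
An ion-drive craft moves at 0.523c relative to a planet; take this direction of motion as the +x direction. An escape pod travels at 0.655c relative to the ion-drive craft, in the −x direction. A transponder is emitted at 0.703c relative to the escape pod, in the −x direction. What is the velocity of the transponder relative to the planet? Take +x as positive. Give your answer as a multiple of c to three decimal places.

-0.792c

Apply u = (u' + v)/(1 + u'v/c²) successively, working outward toward the planet.
Start: velocity of the ion-drive craft relative to the planet = 0.5230c.
Compose with the escape pod (u' = -0.655 in the ion-drive craft frame): u_1 = (-0.655 + 0.523) / (1 + (-0.655)·0.523) = -0.1320/0.6574 = -0.2008.
Compose with the transponder (u' = -0.703 in the escape pod frame): u_2 = (-0.703 + (-0.201)) / (1 + (-0.703)·(-0.201)) = -0.9038/1.1411 = -0.7920.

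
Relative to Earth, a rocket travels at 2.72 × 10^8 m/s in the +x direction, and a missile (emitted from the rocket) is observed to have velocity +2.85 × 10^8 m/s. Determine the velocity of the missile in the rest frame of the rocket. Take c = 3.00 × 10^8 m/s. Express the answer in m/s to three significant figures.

+9.38 × 10^7 m/s

v = 0.907c, u = 0.950c.
Invert the composition law: u' = (u − v)/(1 − uv/c²).
u' = (0.950 − 0.907) / (1 − (0.950)(0.907)) = 0.0433/0.1387 = 0.3125.
u' = 0.3125 × 3.00 × 10^8 m/s.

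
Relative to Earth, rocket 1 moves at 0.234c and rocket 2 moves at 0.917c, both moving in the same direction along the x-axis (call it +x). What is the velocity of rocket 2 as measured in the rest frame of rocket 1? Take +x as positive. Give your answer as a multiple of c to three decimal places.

β_A = 0.234, β_B = 0.917.
Transform to A's frame with the inverse velocity-addition law: u' = (u − v)/(1 − uv/c²), taking u = β_B and v = β_A.
u' = (0.917 − 0.234) / (1 − (0.234)(0.917)) = 0.6830/0.7854 = 0.8696.

+0.870c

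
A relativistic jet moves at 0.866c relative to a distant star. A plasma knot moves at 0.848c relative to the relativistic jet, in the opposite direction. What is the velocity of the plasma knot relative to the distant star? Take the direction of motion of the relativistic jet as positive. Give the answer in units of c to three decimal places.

+0.068c

With v = 0.866 and u' = -0.848 (in units of c),
u = (u' + v)/(1 + u'v/c²):
u = (-0.848 + 0.866) / (1 + (-0.848)·0.866) = 0.0180/0.2656 = 0.0678
(Galilean addition would give +0.018c.)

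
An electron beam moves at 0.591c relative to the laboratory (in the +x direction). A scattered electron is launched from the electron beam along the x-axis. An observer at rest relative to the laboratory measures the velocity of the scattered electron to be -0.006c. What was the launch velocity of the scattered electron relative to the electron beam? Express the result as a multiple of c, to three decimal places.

-0.595c

Invert the composition law: u' = (u − v)/(1 − uv/c²).
u' = (-0.006 − 0.591) / (1 − (-0.006)(0.591)) = -0.5970/1.0035 = -0.5949.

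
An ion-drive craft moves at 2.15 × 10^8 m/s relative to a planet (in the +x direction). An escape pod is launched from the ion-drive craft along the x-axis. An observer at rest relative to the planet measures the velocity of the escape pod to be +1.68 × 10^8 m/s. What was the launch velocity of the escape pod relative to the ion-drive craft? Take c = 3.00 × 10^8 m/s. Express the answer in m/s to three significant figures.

v = 0.717c, u = 0.560c.
Invert the composition law: u' = (u − v)/(1 − uv/c²).
u' = (0.560 − 0.717) / (1 − (0.560)(0.717)) = -0.1567/0.5987 = -0.2617.
u' = -0.2617 × 3.00 × 10^8 m/s.

-7.85 × 10^7 m/s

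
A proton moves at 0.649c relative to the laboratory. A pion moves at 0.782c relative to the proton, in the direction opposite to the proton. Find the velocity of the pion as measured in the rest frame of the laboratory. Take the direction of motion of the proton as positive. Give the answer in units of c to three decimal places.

-0.270c

With v = 0.649 and u' = -0.782 (in units of c),
u = (u' + v)/(1 + u'v/c²):
u = (-0.782 + 0.649) / (1 + (-0.782)·0.649) = -0.1330/0.4925 = -0.2701
(Galilean addition would give -0.133c.)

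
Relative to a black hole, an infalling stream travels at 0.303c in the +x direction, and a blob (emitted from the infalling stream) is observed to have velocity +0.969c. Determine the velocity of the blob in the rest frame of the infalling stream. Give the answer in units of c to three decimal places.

Invert the composition law: u' = (u − v)/(1 − uv/c²).
u' = (0.969 − 0.303) / (1 − (0.969)(0.303)) = 0.6660/0.7064 = 0.9428.

+0.943c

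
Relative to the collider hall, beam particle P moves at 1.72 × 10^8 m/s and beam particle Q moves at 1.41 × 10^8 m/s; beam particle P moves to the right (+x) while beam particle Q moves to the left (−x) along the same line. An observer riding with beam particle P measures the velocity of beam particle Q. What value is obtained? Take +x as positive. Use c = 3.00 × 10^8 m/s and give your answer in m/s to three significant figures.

β_A = 0.573, β_B = -0.470 (dividing each by c = 3.00 × 10^8 m/s).
Transform to A's frame with the inverse velocity-addition law: u' = (u − v)/(1 − uv/c²), taking u = β_B and v = β_A.
u' = (-0.470 − 0.573) / (1 − (0.573)(-0.470)) = -1.0433/1.2695 = -0.8219.
u' = -0.8219 × 3.00 × 10^8 m/s.

-2.47 × 10^8 m/s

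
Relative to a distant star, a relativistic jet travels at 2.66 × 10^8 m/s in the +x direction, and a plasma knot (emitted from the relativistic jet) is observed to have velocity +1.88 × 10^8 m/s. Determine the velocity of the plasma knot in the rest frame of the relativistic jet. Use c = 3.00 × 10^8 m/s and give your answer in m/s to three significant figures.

-1.76 × 10^8 m/s

v = 0.887c, u = 0.627c.
Invert the composition law: u' = (u − v)/(1 − uv/c²).
u' = (0.627 − 0.887) / (1 − (0.627)(0.887)) = -0.2600/0.4444 = -0.5851.
u' = -0.5851 × 3.00 × 10^8 m/s.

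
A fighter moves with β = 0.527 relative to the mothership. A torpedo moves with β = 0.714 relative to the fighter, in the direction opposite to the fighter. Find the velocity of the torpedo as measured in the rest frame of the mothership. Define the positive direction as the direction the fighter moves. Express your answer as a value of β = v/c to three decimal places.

With v = 0.527 and u' = -0.714 (in units of c),
u = (u' + v)/(1 + u'v/c²):
u = (-0.714 + 0.527) / (1 + (-0.714)·0.527) = -0.1870/0.6237 = -0.2998
(Galilean addition would give -0.187c.)

β = -0.300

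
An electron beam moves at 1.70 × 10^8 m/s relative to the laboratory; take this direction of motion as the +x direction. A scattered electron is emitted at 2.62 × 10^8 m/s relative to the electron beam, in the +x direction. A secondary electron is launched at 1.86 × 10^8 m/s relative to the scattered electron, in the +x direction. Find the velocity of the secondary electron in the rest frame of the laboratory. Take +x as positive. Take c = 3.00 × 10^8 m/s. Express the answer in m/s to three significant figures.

Apply u = (u' + v)/(1 + u'v/c²) successively, working outward toward the laboratory.
(Dividing each given speed by c = 3.00 × 10^8 m/s to work in units of c.)
Start: velocity of the electron beam relative to the laboratory = 0.5667c.
Compose with the scattered electron (u' = 0.873 in the electron beam frame): u_1 = (0.873 + 0.567) / (1 + 0.873·0.567) = 1.4400/1.4949 = 0.9633.
Compose with the secondary electron (u' = 0.620 in the scattered electron frame): u_2 = (0.620 + 0.963) / (1 + 0.620·0.963) = 1.5833/1.5972 = 0.9913.
So u = 0.9913 × 3.00 × 10^8 m/s.

2.97 × 10^8 m/s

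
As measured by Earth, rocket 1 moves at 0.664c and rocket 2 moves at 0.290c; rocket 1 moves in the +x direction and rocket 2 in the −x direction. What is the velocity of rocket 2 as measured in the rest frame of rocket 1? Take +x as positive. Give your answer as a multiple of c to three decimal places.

β_A = 0.664, β_B = -0.290.
Transform to A's frame with the inverse velocity-addition law: u' = (u − v)/(1 − uv/c²), taking u = β_B and v = β_A.
u' = (-0.290 − 0.664) / (1 − (0.664)(-0.290)) = -0.9540/1.1926 = -0.8000.

-0.800c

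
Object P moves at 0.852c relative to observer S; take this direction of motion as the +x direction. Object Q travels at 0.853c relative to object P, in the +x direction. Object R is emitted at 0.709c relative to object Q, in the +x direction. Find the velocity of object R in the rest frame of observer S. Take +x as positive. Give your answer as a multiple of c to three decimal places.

0.998c

Apply u = (u' + v)/(1 + u'v/c²) successively, working outward toward observer S.
Start: velocity of object P relative to observer S = 0.8520c.
Compose with object Q (u' = 0.853 in object P frame): u_1 = (0.853 + 0.852) / (1 + 0.853·0.852) = 1.7050/1.7268 = 0.9874.
Compose with object R (u' = 0.709 in object Q frame): u_2 = (0.709 + 0.987) / (1 + 0.709·0.987) = 1.6964/1.7001 = 0.9978.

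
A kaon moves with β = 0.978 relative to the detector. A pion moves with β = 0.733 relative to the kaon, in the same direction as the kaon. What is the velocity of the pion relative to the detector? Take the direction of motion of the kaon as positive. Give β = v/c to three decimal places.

β = 0.997

With v = 0.978 and u' = 0.733 (in units of c),
u = (u' + v)/(1 + u'v/c²):
u = (0.733 + 0.978) / (1 + 0.733·0.978) = 1.7110/1.7169 = 0.9966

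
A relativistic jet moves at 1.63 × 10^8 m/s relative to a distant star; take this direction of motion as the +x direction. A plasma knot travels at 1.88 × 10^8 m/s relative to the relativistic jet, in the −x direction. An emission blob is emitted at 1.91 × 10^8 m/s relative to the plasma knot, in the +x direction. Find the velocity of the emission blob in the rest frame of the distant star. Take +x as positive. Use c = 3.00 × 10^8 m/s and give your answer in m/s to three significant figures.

+1.66 × 10^8 m/s

Apply u = (u' + v)/(1 + u'v/c²) successively, working outward toward the distant star.
(Dividing each given speed by c = 3.00 × 10^8 m/s to work in units of c.)
Start: velocity of the relativistic jet relative to the distant star = 0.5433c.
Compose with the plasma knot (u' = -0.627 in the relativistic jet frame): u_1 = (-0.627 + 0.543) / (1 + (-0.627)·0.543) = -0.0833/0.6595 = -0.1264.
Compose with the emission blob (u' = 0.637 in the plasma knot frame): u_2 = (0.637 + (-0.126)) / (1 + 0.637·(-0.126)) = 0.5103/0.9196 = 0.5550.
So u = 0.5550 × 3.00 × 10^8 m/s.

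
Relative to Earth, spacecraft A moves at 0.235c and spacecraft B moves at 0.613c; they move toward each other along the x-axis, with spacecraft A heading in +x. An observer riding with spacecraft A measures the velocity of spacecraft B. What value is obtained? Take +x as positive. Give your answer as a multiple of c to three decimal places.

β_A = 0.235, β_B = -0.613.
Transform to A's frame with the inverse velocity-addition law: u' = (u − v)/(1 − uv/c²), taking u = β_B and v = β_A.
u' = (-0.613 − 0.235) / (1 − (0.235)(-0.613)) = -0.8480/1.1441 = -0.7412.

-0.741c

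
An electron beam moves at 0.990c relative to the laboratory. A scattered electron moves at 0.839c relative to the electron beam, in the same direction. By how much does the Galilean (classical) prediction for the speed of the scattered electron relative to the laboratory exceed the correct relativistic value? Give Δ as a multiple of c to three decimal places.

Galilean: u_cl = 0.839 + 0.990 = 1.8290.
Relativistic: u_rel = (0.839 + 0.990) / (1 + 0.839·0.990) = 1.8290/1.8306 = 0.9991.
Δ = 1.8290 − 0.9991 = 0.8299.
(The classical prediction exceeds c; the relativistic result does not.)

Δ = 0.830c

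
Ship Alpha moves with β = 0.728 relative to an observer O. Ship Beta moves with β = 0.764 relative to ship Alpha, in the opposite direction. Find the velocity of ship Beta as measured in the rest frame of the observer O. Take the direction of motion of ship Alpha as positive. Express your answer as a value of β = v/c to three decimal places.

β = -0.081

With v = 0.728 and u' = -0.764 (in units of c),
u = (u' + v)/(1 + u'v/c²):
u = (-0.764 + 0.728) / (1 + (-0.764)·0.728) = -0.0360/0.4438 = -0.0811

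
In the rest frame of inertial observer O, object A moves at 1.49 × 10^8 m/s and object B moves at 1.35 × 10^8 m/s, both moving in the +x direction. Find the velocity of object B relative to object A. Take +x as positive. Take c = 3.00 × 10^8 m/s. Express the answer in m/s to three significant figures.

-1.80 × 10^7 m/s

β_A = 0.497, β_B = 0.450 (dividing each by c = 3.00 × 10^8 m/s).
Transform to A's frame with the inverse velocity-addition law: u' = (u − v)/(1 − uv/c²), taking u = β_B and v = β_A.
u' = (0.450 − 0.497) / (1 − (0.497)(0.450)) = -0.0467/0.7765 = -0.0601.
u' = -0.0601 × 3.00 × 10^8 m/s.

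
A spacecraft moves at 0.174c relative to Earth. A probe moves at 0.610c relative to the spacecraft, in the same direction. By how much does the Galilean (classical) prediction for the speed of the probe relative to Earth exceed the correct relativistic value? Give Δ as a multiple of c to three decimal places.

Δ = 0.075c

Galilean: u_cl = 0.610 + 0.174 = 0.7840.
Relativistic: u_rel = (0.610 + 0.174) / (1 + 0.610·0.174) = 0.7840/1.1061 = 0.7088.
Δ = 0.7840 − 0.7088 = 0.0752.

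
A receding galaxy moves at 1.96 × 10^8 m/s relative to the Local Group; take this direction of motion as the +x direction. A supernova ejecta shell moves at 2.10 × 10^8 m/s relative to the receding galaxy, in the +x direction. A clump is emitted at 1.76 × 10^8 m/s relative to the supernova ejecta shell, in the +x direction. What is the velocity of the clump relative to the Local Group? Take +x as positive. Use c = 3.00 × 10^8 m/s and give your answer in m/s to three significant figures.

2.94 × 10^8 m/s

Apply u = (u' + v)/(1 + u'v/c²) successively, working outward toward the Local Group.
(Dividing each given speed by c = 3.00 × 10^8 m/s to work in units of c.)
Start: velocity of the receding galaxy relative to the Local Group = 0.6533c.
Compose with the supernova ejecta shell (u' = 0.700 in the receding galaxy frame): u_1 = (0.700 + 0.653) / (1 + 0.700·0.653) = 1.3533/1.4573 = 0.9286.
Compose with the clump (u' = 0.587 in the supernova ejecta shell frame): u_2 = (0.587 + 0.929) / (1 + 0.587·0.929) = 1.5153/1.5448 = 0.9809.
So u = 0.9809 × 3.00 × 10^8 m/s.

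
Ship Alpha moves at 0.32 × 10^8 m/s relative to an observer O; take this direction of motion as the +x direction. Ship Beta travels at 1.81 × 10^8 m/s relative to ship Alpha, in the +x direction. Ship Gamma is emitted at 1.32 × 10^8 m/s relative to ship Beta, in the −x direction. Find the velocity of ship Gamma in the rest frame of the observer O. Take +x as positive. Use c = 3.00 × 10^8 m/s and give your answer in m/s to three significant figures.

Apply u = (u' + v)/(1 + u'v/c²) successively, working outward toward the observer O.
(Dividing each given speed by c = 3.00 × 10^8 m/s to work in units of c.)
Start: velocity of ship Alpha relative to the observer O = 0.1067c.
Compose with ship Beta (u' = 0.603 in ship Alpha frame): u_1 = (0.603 + 0.107) / (1 + 0.603·0.107) = 0.7100/1.0644 = 0.6671.
Compose with ship Gamma (u' = -0.440 in ship Beta frame): u_2 = (-0.440 + 0.667) / (1 + (-0.440)·0.667) = 0.2271/0.7065 = 0.3214.
So u = 0.3214 × 3.00 × 10^8 m/s.

+9.64 × 10^7 m/s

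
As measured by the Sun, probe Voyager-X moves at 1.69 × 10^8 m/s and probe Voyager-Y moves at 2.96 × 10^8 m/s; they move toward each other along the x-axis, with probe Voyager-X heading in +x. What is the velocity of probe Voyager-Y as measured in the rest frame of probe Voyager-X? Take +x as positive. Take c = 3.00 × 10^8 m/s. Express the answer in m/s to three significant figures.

β_A = 0.563, β_B = -0.987 (dividing each by c = 3.00 × 10^8 m/s).
Transform to A's frame with the inverse velocity-addition law: u' = (u − v)/(1 − uv/c²), taking u = β_B and v = β_A.
u' = (-0.987 − 0.563) / (1 − (0.563)(-0.987)) = -1.5500/1.5558 = -0.9963.
u' = -0.9963 × 3.00 × 10^8 m/s.

-2.99 × 10^8 m/s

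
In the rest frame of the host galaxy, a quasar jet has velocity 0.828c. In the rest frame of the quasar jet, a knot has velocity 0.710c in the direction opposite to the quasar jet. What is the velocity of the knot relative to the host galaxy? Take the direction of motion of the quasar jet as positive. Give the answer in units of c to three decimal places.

With v = 0.828 and u' = -0.710 (in units of c),
u = (u' + v)/(1 + u'v/c²):
u = (-0.710 + 0.828) / (1 + (-0.710)·0.828) = 0.1180/0.4121 = 0.2863

+0.286c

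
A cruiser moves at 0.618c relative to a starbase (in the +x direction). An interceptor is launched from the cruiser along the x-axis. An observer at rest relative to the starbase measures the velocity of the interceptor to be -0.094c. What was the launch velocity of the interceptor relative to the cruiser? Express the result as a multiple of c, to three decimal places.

-0.673c

Invert the composition law: u' = (u − v)/(1 − uv/c²).
u' = (-0.094 − 0.618) / (1 − (-0.094)(0.618)) = -0.7120/1.0581 = -0.6729.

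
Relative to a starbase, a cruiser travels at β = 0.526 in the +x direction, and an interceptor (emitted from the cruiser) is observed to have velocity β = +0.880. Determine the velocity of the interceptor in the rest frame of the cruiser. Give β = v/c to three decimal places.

Invert the composition law: u' = (u − v)/(1 − uv/c²).
u' = (0.880 − 0.526) / (1 − (0.880)(0.526)) = 0.3540/0.5371 = 0.6591.

β = +0.659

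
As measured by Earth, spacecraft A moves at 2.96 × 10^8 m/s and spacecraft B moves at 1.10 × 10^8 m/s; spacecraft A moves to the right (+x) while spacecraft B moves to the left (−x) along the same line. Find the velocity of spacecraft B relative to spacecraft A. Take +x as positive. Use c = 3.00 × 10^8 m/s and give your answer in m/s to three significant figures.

β_A = 0.987, β_B = -0.367 (dividing each by c = 3.00 × 10^8 m/s).
Transform to A's frame with the inverse velocity-addition law: u' = (u − v)/(1 − uv/c²), taking u = β_B and v = β_A.
u' = (-0.367 − 0.987) / (1 − (0.987)(-0.367)) = -1.3533/1.3618 = -0.9938.
u' = -0.9938 × 3.00 × 10^8 m/s.

-2.98 × 10^8 m/s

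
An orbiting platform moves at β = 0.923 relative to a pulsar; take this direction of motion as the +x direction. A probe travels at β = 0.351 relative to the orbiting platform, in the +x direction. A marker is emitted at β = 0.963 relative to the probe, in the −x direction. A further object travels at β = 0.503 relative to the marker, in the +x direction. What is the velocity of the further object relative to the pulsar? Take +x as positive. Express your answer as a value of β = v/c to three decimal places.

Apply u = (u' + v)/(1 + u'v/c²) successively, working outward toward the pulsar.
Start: velocity of the orbiting platform relative to the pulsar = 0.9230c.
Compose with the probe (u' = 0.351 in the orbiting platform frame): u_1 = (0.351 + 0.923) / (1 + 0.351·0.923) = 1.2740/1.3240 = 0.9623.
Compose with the marker (u' = -0.963 in the probe frame): u_2 = (-0.963 + 0.962) / (1 + (-0.963)·0.962) = -0.0007/0.0733 = -0.0102.
Compose with the further object (u' = 0.503 in the marker frame): u_3 = (0.503 + (-0.010)) / (1 + 0.503·(-0.010)) = 0.4928/0.9949 = 0.4954.

β = +0.495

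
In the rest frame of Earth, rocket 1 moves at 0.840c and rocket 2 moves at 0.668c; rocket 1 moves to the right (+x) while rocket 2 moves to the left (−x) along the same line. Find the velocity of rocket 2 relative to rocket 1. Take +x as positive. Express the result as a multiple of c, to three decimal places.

-0.966c

β_A = 0.840, β_B = -0.668.
Transform to A's frame with the inverse velocity-addition law: u' = (u − v)/(1 − uv/c²), taking u = β_B and v = β_A.
u' = (-0.668 − 0.840) / (1 − (0.840)(-0.668)) = -1.5080/1.5611 = -0.9660.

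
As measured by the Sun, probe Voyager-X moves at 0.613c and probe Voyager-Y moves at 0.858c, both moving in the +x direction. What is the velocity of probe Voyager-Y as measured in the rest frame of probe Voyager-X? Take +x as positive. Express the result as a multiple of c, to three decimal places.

β_A = 0.613, β_B = 0.858.
Transform to A's frame with the inverse velocity-addition law: u' = (u − v)/(1 − uv/c²), taking u = β_B and v = β_A.
u' = (0.858 − 0.613) / (1 − (0.613)(0.858)) = 0.2450/0.4740 = 0.5168.

+0.517c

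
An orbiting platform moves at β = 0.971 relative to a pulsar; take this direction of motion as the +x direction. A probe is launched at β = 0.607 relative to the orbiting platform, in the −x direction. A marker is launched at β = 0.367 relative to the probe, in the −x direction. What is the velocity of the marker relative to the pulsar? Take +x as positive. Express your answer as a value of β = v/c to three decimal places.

β = +0.770

Apply u = (u' + v)/(1 + u'v/c²) successively, working outward toward the pulsar.
Start: velocity of the orbiting platform relative to the pulsar = 0.9710c.
Compose with the probe (u' = -0.607 in the orbiting platform frame): u_1 = (-0.607 + 0.971) / (1 + (-0.607)·0.971) = 0.3640/0.4106 = 0.8865.
Compose with the marker (u' = -0.367 in the probe frame): u_2 = (-0.367 + 0.887) / (1 + (-0.367)·0.887) = 0.5195/0.6747 = 0.7700.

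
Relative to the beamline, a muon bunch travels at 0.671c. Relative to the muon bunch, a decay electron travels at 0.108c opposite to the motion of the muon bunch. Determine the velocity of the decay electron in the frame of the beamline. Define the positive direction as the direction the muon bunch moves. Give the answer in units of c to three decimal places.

+0.607c

With v = 0.671 and u' = -0.108 (in units of c),
u = (u' + v)/(1 + u'v/c²):
u = (-0.108 + 0.671) / (1 + (-0.108)·0.671) = 0.5630/0.9275 = 0.6070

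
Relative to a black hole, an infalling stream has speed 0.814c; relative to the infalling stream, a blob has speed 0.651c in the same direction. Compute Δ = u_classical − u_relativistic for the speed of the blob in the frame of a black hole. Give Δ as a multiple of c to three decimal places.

Δ = 0.507c

Galilean: u_cl = 0.651 + 0.814 = 1.4650.
Relativistic: u_rel = (0.651 + 0.814) / (1 + 0.651·0.814) = 1.4650/1.5299 = 0.9576.
Δ = 1.4650 − 0.9576 = 0.5074.
(The classical prediction exceeds c; the relativistic result does not.)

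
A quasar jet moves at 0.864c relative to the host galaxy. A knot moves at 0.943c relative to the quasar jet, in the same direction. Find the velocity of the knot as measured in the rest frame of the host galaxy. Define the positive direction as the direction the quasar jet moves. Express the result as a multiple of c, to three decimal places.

With v = 0.864 and u' = 0.943 (in units of c),
u = (u' + v)/(1 + u'v/c²):
u = (0.943 + 0.864) / (1 + 0.943·0.864) = 1.8070/1.8148 = 0.9957

0.996c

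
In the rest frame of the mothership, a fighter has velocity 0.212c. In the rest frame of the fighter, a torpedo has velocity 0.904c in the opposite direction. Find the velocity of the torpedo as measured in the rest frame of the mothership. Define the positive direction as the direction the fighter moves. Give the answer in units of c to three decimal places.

-0.856c

With v = 0.212 and u' = -0.904 (in units of c),
u = (u' + v)/(1 + u'v/c²):
u = (-0.904 + 0.212) / (1 + (-0.904)·0.212) = -0.6920/0.8084 = -0.8561
(Galilean addition would give -0.692c.)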